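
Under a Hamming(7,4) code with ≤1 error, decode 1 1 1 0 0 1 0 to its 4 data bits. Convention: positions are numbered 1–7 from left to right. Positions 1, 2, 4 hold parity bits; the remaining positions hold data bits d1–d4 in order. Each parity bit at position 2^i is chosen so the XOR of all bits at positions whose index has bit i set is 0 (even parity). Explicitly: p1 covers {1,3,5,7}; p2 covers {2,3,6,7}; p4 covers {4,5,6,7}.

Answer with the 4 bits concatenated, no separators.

s1 (pos 1,3,5,7): 1⊕1⊕0⊕0 = 0
s2 (pos 2,3,6,7): 1⊕1⊕1⊕0 = 1
s4 (pos 4,5,6,7): 0⊕0⊕1⊕0 = 1
Syndrome s4…s1 = 110 → error at position 6.
Flip position 6: 1110010 → 1110000
Read data bits from positions 3,5,6,7: 1000

1000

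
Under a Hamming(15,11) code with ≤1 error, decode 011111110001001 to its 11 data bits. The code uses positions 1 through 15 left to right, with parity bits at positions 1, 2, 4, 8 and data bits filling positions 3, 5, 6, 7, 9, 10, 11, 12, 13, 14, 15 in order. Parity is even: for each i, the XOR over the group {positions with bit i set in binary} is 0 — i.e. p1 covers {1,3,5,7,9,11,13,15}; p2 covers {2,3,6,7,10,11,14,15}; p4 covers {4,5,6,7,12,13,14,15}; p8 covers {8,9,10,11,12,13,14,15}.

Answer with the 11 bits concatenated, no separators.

11110101001

s1 (pos 1,3,5,7,9,11,13,15): 0⊕1⊕1⊕1⊕0⊕0⊕0⊕1 = 0
s2 (pos 2,3,6,7,10,11,14,15): 1⊕1⊕1⊕1⊕0⊕0⊕0⊕1 = 1
s4 (pos 4,5,6,7,12,13,14,15): 1⊕1⊕1⊕1⊕1⊕0⊕0⊕1 = 0
s8 (pos 8,9,10,11,12,13,14,15): 1⊕0⊕0⊕0⊕1⊕0⊕0⊕1 = 1
Syndrome s8…s1 = 1010 → error at position 10.
Flip position 10: 011111110001001 → 011111110101001
Read data bits from positions 3,5,6,7,9,10,11,12,13,14,15: 11110101001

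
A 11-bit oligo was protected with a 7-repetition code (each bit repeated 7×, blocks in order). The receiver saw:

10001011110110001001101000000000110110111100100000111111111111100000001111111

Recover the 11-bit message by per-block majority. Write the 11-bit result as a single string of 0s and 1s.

Block 1 (1000101): 3 ones → 0
Block 2 (1110110): 5 ones → 1
Block 3 (0010011): 3 ones → 0
Block 4 (0100000): 1 one → 0
Block 5 (0000110): 2 ones → 0
Block 6 (1101111): 6 ones → 1
Block 7 (0010000): 1 one → 0
Block 8 (0111111): 6 ones → 1
Block 9 (1111111): 7 ones → 1
Block 10 (0000000): 0 ones → 0
Block 11 (1111111): 7 ones → 1

01000101101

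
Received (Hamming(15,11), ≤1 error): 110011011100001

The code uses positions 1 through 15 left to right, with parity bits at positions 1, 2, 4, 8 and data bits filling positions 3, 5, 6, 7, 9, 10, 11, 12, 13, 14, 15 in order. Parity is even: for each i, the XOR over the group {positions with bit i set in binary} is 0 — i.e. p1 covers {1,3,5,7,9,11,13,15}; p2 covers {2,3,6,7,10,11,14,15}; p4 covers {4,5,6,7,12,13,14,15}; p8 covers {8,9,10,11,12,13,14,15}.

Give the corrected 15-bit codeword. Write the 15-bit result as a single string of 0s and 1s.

s1 (pos 1,3,5,7,9,11,13,15): 1⊕0⊕1⊕0⊕1⊕0⊕0⊕1 = 0
s2 (pos 2,3,6,7,10,11,14,15): 1⊕0⊕1⊕0⊕1⊕0⊕0⊕1 = 0
s4 (pos 4,5,6,7,12,13,14,15): 0⊕1⊕1⊕0⊕0⊕0⊕0⊕1 = 1
s8 (pos 8,9,10,11,12,13,14,15): 1⊕1⊕1⊕0⊕0⊕0⊕0⊕1 = 0
Syndrome s8…s1 = 0100 → error at position 4.
Flip position 4: 110011011100001 → 110111011100001

110111011100001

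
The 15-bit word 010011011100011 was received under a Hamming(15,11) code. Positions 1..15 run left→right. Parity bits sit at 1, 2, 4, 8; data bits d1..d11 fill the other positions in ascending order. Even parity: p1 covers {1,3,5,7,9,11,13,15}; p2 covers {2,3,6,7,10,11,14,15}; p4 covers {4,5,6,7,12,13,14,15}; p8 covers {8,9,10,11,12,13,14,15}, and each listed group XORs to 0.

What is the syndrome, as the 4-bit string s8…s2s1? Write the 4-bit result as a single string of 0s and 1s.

s1 (pos 1,3,5,7,9,11,13,15): 0⊕0⊕1⊕0⊕1⊕0⊕0⊕1 = 1
s2 (pos 2,3,6,7,10,11,14,15): 1⊕0⊕1⊕0⊕1⊕0⊕1⊕1 = 1
s4 (pos 4,5,6,7,12,13,14,15): 0⊕1⊕1⊕0⊕0⊕0⊕1⊕1 = 0
s8 (pos 8,9,10,11,12,13,14,15): 1⊕1⊕1⊕0⊕0⊕0⊕1⊕1 = 1
Syndrome s8…s1 = 1011 → error at position 11.

1011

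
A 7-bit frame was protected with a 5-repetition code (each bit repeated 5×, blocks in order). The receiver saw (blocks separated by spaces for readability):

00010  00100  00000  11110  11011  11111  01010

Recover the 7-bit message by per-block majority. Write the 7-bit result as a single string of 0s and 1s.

Block 1 (00010): 1 one → 0
Block 2 (00100): 1 one → 0
Block 3 (00000): 0 ones → 0
Block 4 (11110): 4 ones → 1
Block 5 (11011): 4 ones → 1
Block 6 (11111): 5 ones → 1
Block 7 (01010): 2 ones → 0

0001110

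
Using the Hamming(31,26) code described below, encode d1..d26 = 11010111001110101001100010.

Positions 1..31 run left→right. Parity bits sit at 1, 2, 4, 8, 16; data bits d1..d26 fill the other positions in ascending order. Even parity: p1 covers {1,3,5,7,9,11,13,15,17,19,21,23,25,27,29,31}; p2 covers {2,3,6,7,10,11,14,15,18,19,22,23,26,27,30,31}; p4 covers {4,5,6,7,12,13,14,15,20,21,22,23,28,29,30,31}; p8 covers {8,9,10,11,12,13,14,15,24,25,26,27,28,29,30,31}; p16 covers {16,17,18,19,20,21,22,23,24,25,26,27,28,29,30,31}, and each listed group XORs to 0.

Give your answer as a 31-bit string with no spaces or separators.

Place data at non-parity positions: p1 p2 1 p4 1 0 1 p8 0 1 1 1 0 0 1 p16 1 1 0 1 0 1 0 0 1 1 0 0 0 1 0
p1 (pos 1,3,5,7,9,11,13,15,17,19,21,23,25,27,29,31): XOR of data positions = 1⊕1⊕1⊕0⊕1⊕0⊕1⊕1⊕0⊕0⊕0⊕1⊕0⊕0⊕0 = 1
p2 (pos 2,3,6,7,10,11,14,15,18,19,22,23,26,27,30,31): XOR of data positions = 1⊕0⊕1⊕1⊕1⊕0⊕1⊕1⊕0⊕1⊕0⊕1⊕0⊕1⊕0 = 1
p4 (pos 4,5,6,7,12,13,14,15,20,21,22,23,28,29,30,31): XOR of data positions = 1⊕0⊕1⊕1⊕0⊕0⊕1⊕1⊕0⊕1⊕0⊕0⊕0⊕1⊕0 = 1
p8 (pos 8,9,10,11,12,13,14,15,24,25,26,27,28,29,30,31): XOR of data positions = 0⊕1⊕1⊕1⊕0⊕0⊕1⊕0⊕1⊕1⊕0⊕0⊕0⊕1⊕0 = 1
p16 (pos 16,17,18,19,20,21,22,23,24,25,26,27,28,29,30,31): XOR of data positions = 1⊕1⊕0⊕1⊕0⊕1⊕0⊕0⊕1⊕1⊕0⊕0⊕0⊕1⊕0 = 1
Codeword: 1111101101110011110101001100010

1111101101110011110101001100010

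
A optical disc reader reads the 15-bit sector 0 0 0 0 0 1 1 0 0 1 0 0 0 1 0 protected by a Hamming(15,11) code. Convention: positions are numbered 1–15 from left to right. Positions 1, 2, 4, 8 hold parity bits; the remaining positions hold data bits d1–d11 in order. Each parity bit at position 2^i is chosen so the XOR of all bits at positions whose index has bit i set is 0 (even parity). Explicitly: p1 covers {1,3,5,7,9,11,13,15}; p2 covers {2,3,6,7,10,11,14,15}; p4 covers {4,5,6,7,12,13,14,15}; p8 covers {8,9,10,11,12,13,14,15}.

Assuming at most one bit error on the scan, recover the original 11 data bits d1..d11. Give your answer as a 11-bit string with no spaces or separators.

01110100010

s1 (pos 1,3,5,7,9,11,13,15): 0⊕0⊕0⊕1⊕0⊕0⊕0⊕0 = 1
s2 (pos 2,3,6,7,10,11,14,15): 0⊕0⊕1⊕1⊕1⊕0⊕1⊕0 = 0
s4 (pos 4,5,6,7,12,13,14,15): 0⊕0⊕1⊕1⊕0⊕0⊕1⊕0 = 1
s8 (pos 8,9,10,11,12,13,14,15): 0⊕0⊕1⊕0⊕0⊕0⊕1⊕0 = 0
Syndrome s8…s1 = 0101 → error at position 5.
Flip position 5: 000001100100010 → 000011100100010
Read data bits from positions 3,5,6,7,9,10,11,12,13,14,15: 01110100010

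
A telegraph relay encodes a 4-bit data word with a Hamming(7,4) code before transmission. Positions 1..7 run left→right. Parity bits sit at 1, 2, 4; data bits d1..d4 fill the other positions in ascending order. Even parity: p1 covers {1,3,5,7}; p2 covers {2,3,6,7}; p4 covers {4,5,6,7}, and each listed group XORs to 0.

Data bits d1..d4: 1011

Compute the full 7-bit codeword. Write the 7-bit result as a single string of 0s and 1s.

0110011

Place data at non-parity positions: p1 p2 1 p4 0 1 1
p1 (pos 1,3,5,7): XOR of data positions = 1⊕0⊕1 = 0
p2 (pos 2,3,6,7): XOR of data positions = 1⊕1⊕1 = 1
p4 (pos 4,5,6,7): XOR of data positions = 0⊕1⊕1 = 0
Codeword: 0110011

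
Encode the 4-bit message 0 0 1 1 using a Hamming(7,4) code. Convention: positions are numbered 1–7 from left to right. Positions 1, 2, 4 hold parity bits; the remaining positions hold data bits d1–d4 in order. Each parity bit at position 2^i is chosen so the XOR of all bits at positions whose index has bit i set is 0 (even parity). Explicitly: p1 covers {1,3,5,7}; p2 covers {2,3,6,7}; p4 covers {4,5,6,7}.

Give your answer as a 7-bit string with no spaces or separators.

Place data at non-parity positions: p1 p2 0 p4 0 1 1
p1 (pos 1,3,5,7): XOR of data positions = 0⊕0⊕1 = 1
p2 (pos 2,3,6,7): XOR of data positions = 0⊕1⊕1 = 0
p4 (pos 4,5,6,7): XOR of data positions = 0⊕1⊕1 = 0
Codeword: 1000011

1000011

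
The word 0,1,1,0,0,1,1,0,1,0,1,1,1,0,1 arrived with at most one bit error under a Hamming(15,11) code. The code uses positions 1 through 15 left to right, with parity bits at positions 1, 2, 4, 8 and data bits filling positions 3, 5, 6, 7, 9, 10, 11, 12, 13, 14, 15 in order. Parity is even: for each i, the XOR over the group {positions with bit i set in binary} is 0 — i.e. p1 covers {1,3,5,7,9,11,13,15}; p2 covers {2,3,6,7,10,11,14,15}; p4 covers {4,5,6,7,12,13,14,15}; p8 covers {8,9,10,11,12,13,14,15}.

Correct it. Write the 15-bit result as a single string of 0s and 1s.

011001101010101

s1 (pos 1,3,5,7,9,11,13,15): 0⊕1⊕0⊕1⊕1⊕1⊕1⊕1 = 0
s2 (pos 2,3,6,7,10,11,14,15): 1⊕1⊕1⊕1⊕0⊕1⊕0⊕1 = 0
s4 (pos 4,5,6,7,12,13,14,15): 0⊕0⊕1⊕1⊕1⊕1⊕0⊕1 = 1
s8 (pos 8,9,10,11,12,13,14,15): 0⊕1⊕0⊕1⊕1⊕1⊕0⊕1 = 1
Syndrome s8…s1 = 1100 → error at position 12.
Flip position 12: 011001101011101 → 011001101010101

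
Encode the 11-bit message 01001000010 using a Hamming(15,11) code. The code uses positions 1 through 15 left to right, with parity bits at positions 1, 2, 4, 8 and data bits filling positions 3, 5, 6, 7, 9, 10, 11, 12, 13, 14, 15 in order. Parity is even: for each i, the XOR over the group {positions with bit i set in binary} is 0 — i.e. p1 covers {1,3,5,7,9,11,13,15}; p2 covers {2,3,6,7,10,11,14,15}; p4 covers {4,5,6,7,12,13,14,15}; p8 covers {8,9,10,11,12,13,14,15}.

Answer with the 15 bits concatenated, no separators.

010010001000010

Place data at non-parity positions: p1 p2 0 p4 1 0 0 p8 1 0 0 0 0 1 0
p1 (pos 1,3,5,7,9,11,13,15): XOR of data positions = 0⊕1⊕0⊕1⊕0⊕0⊕0 = 0
p2 (pos 2,3,6,7,10,11,14,15): XOR of data positions = 0⊕0⊕0⊕0⊕0⊕1⊕0 = 1
p4 (pos 4,5,6,7,12,13,14,15): XOR of data positions = 1⊕0⊕0⊕0⊕0⊕1⊕0 = 0
p8 (pos 8,9,10,11,12,13,14,15): XOR of data positions = 1⊕0⊕0⊕0⊕0⊕1⊕0 = 0
Codeword: 010010001000010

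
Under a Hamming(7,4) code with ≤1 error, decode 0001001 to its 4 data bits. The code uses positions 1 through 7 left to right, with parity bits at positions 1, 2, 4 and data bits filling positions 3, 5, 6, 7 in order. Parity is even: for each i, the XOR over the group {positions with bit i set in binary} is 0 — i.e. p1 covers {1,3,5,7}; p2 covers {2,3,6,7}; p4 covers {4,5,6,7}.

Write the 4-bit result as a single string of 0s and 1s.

1001

s1 (pos 1,3,5,7): 0⊕0⊕0⊕1 = 1
s2 (pos 2,3,6,7): 0⊕0⊕0⊕1 = 1
s4 (pos 4,5,6,7): 1⊕0⊕0⊕1 = 0
Syndrome s4…s1 = 011 → error at position 3.
Flip position 3: 0001001 → 0011001
Read data bits from positions 3,5,6,7: 1001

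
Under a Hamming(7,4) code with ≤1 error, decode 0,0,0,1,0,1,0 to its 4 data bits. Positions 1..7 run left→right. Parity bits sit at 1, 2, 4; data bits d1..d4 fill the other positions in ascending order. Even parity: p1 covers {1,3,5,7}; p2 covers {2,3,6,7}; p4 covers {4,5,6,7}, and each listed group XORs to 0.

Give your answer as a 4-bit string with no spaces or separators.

s1 (pos 1,3,5,7): 0⊕0⊕0⊕0 = 0
s2 (pos 2,3,6,7): 0⊕0⊕1⊕0 = 1
s4 (pos 4,5,6,7): 1⊕0⊕1⊕0 = 0
Syndrome s4…s1 = 010 → error at position 2.
Flip position 2: 0001010 → 0101010
Read data bits from positions 3,5,6,7: 0010

0010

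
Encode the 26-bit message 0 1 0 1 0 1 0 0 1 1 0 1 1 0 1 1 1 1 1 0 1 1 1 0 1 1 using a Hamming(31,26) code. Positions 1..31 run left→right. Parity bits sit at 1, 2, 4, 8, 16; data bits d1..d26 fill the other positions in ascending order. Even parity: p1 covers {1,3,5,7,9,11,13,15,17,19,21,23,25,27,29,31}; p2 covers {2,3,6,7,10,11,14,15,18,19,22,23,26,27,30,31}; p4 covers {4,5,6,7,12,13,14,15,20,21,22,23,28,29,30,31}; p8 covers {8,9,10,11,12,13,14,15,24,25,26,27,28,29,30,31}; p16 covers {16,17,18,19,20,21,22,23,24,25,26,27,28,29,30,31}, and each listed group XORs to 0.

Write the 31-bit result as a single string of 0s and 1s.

0001101101001100110111110111011

Place data at non-parity positions: p1 p2 0 p4 1 0 1 p8 0 1 0 0 1 1 0 p16 1 1 0 1 1 1 1 1 0 1 1 1 0 1 1
p1 (pos 1,3,5,7,9,11,13,15,17,19,21,23,25,27,29,31): XOR of data positions = 0⊕1⊕1⊕0⊕0⊕1⊕0⊕1⊕0⊕1⊕1⊕0⊕1⊕0⊕1 = 0
p2 (pos 2,3,6,7,10,11,14,15,18,19,22,23,26,27,30,31): XOR of data positions = 0⊕0⊕1⊕1⊕0⊕1⊕0⊕1⊕0⊕1⊕1⊕1⊕1⊕1⊕1 = 0
p4 (pos 4,5,6,7,12,13,14,15,20,21,22,23,28,29,30,31): XOR of data positions = 1⊕0⊕1⊕0⊕1⊕1⊕0⊕1⊕1⊕1⊕1⊕1⊕0⊕1⊕1 = 1
p8 (pos 8,9,10,11,12,13,14,15,24,25,26,27,28,29,30,31): XOR of data positions = 0⊕1⊕0⊕0⊕1⊕1⊕0⊕1⊕0⊕1⊕1⊕1⊕0⊕1⊕1 = 1
p16 (pos 16,17,18,19,20,21,22,23,24,25,26,27,28,29,30,31): XOR of data positions = 1⊕1⊕0⊕1⊕1⊕1⊕1⊕1⊕0⊕1⊕1⊕1⊕0⊕1⊕1 = 0
Codeword: 0001101101001100110111110111011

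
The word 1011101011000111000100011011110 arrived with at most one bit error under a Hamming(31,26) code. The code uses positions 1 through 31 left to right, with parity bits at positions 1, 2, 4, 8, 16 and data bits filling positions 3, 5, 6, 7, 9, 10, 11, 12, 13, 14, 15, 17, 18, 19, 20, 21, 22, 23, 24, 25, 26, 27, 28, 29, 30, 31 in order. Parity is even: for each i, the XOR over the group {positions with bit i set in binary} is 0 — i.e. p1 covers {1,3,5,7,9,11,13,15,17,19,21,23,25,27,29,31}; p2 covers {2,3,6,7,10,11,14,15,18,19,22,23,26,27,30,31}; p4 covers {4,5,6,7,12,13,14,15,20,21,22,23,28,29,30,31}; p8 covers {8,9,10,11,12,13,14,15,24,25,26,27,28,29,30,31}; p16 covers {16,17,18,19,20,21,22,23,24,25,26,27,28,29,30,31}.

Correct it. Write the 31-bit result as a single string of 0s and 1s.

1011100011000111000100011011110

s1 (pos 1,3,5,7,9,11,13,15,17,19,21,23,25,27,29,31): 1⊕1⊕1⊕1⊕1⊕0⊕0⊕1⊕0⊕0⊕0⊕0⊕1⊕1⊕1⊕0 = 1
s2 (pos 2,3,6,7,10,11,14,15,18,19,22,23,26,27,30,31): 0⊕1⊕0⊕1⊕1⊕0⊕1⊕1⊕0⊕0⊕0⊕0⊕0⊕1⊕1⊕0 = 1
s4 (pos 4,5,6,7,12,13,14,15,20,21,22,23,28,29,30,31): 1⊕1⊕0⊕1⊕0⊕0⊕1⊕1⊕1⊕0⊕0⊕0⊕1⊕1⊕1⊕0 = 1
s8 (pos 8,9,10,11,12,13,14,15,24,25,26,27,28,29,30,31): 0⊕1⊕1⊕0⊕0⊕0⊕1⊕1⊕1⊕1⊕0⊕1⊕1⊕1⊕1⊕0 = 0
s16 (pos 16,17,18,19,20,21,22,23,24,25,26,27,28,29,30,31): 1⊕0⊕0⊕0⊕1⊕0⊕0⊕0⊕1⊕1⊕0⊕1⊕1⊕1⊕1⊕0 = 0
Syndrome s16…s1 = 00111 → error at position 7.
Flip position 7: 1011101011000111000100011011110 → 1011100011000111000100011011110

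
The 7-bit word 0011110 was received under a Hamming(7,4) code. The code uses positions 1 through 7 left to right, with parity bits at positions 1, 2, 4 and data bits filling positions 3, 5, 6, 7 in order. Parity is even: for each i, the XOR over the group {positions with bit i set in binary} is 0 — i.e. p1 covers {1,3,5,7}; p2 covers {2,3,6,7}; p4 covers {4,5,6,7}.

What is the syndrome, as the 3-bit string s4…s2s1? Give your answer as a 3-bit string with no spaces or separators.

s1 (pos 1,3,5,7): 0⊕1⊕1⊕0 = 0
s2 (pos 2,3,6,7): 0⊕1⊕1⊕0 = 0
s4 (pos 4,5,6,7): 1⊕1⊕1⊕0 = 1
Syndrome s4…s1 = 100 → error at position 4.

100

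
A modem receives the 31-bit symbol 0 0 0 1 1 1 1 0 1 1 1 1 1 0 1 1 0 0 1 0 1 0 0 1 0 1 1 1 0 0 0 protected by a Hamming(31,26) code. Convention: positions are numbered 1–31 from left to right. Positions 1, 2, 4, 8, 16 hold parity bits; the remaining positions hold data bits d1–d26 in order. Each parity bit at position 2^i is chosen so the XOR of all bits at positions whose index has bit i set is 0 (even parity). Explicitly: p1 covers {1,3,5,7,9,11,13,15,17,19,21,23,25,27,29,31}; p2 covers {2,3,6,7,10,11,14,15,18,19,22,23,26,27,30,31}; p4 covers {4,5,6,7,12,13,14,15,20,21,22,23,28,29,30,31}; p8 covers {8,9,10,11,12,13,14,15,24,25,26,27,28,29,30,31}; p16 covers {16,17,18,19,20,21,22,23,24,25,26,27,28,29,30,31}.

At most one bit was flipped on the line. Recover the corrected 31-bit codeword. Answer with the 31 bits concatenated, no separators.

s1 (pos 1,3,5,7,9,11,13,15,17,19,21,23,25,27,29,31): 0⊕0⊕1⊕1⊕1⊕1⊕1⊕1⊕0⊕1⊕1⊕0⊕0⊕1⊕0⊕0 = 1
s2 (pos 2,3,6,7,10,11,14,15,18,19,22,23,26,27,30,31): 0⊕0⊕1⊕1⊕1⊕1⊕0⊕1⊕0⊕1⊕0⊕0⊕1⊕1⊕0⊕0 = 0
s4 (pos 4,5,6,7,12,13,14,15,20,21,22,23,28,29,30,31): 1⊕1⊕1⊕1⊕1⊕1⊕0⊕1⊕0⊕1⊕0⊕0⊕1⊕0⊕0⊕0 = 1
s8 (pos 8,9,10,11,12,13,14,15,24,25,26,27,28,29,30,31): 0⊕1⊕1⊕1⊕1⊕1⊕0⊕1⊕1⊕0⊕1⊕1⊕1⊕0⊕0⊕0 = 0
s16 (pos 16,17,18,19,20,21,22,23,24,25,26,27,28,29,30,31): 1⊕0⊕0⊕1⊕0⊕1⊕0⊕0⊕1⊕0⊕1⊕1⊕1⊕0⊕0⊕0 = 1
Syndrome s16…s1 = 10101 → error at position 21.
Flip position 21: 0001111011111011001010010111000 → 0001111011111011001000010111000

0001111011111011001000010111000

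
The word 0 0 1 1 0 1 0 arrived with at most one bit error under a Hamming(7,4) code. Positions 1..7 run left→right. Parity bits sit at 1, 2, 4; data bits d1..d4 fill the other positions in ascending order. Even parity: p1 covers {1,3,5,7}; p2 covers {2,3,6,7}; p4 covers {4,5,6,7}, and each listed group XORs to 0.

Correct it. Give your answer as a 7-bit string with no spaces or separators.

1011010

s1 (pos 1,3,5,7): 0⊕1⊕0⊕0 = 1
s2 (pos 2,3,6,7): 0⊕1⊕1⊕0 = 0
s4 (pos 4,5,6,7): 1⊕0⊕1⊕0 = 0
Syndrome s4…s1 = 001 → error at position 1.
Flip position 1: 0011010 → 1011010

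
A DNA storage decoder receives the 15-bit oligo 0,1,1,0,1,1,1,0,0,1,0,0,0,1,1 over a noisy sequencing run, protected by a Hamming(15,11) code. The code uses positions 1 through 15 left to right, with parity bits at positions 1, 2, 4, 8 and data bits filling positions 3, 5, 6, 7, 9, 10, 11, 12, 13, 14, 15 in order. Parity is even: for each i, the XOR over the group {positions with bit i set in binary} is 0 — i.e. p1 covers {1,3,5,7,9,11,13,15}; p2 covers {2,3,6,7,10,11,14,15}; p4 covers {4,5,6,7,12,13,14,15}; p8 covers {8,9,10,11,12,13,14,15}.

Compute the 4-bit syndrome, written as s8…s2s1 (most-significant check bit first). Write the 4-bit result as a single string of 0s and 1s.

1110

s1 (pos 1,3,5,7,9,11,13,15): 0⊕1⊕1⊕1⊕0⊕0⊕0⊕1 = 0
s2 (pos 2,3,6,7,10,11,14,15): 1⊕1⊕1⊕1⊕1⊕0⊕1⊕1 = 1
s4 (pos 4,5,6,7,12,13,14,15): 0⊕1⊕1⊕1⊕0⊕0⊕1⊕1 = 1
s8 (pos 8,9,10,11,12,13,14,15): 0⊕0⊕1⊕0⊕0⊕0⊕1⊕1 = 1
Syndrome s8…s1 = 1110 → error at position 14.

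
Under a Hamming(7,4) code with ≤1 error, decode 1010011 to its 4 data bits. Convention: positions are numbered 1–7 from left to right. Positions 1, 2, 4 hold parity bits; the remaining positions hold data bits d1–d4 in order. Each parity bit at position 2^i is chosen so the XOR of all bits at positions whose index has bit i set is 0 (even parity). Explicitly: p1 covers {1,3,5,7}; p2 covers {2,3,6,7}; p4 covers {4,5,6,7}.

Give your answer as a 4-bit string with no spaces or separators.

0011

s1 (pos 1,3,5,7): 1⊕1⊕0⊕1 = 1
s2 (pos 2,3,6,7): 0⊕1⊕1⊕1 = 1
s4 (pos 4,5,6,7): 0⊕0⊕1⊕1 = 0
Syndrome s4…s1 = 011 → error at position 3.
Flip position 3: 1010011 → 1000011
Read data bits from positions 3,5,6,7: 0011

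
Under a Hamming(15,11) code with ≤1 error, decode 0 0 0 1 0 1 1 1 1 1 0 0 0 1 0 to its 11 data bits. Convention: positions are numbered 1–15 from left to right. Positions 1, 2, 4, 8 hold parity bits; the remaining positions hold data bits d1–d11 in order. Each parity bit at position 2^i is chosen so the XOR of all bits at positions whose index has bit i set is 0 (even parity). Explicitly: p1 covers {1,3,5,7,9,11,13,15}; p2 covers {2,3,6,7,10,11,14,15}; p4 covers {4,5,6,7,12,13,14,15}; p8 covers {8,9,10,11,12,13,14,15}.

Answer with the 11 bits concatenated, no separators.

s1 (pos 1,3,5,7,9,11,13,15): 0⊕0⊕0⊕1⊕1⊕0⊕0⊕0 = 0
s2 (pos 2,3,6,7,10,11,14,15): 0⊕0⊕1⊕1⊕1⊕0⊕1⊕0 = 0
s4 (pos 4,5,6,7,12,13,14,15): 1⊕0⊕1⊕1⊕0⊕0⊕1⊕0 = 0
s8 (pos 8,9,10,11,12,13,14,15): 1⊕1⊕1⊕0⊕0⊕0⊕1⊕0 = 0
Syndrome s8…s1 = 0000 → no error.
Read data bits from positions 3,5,6,7,9,10,11,12,13,14,15: 00111100010

00111100010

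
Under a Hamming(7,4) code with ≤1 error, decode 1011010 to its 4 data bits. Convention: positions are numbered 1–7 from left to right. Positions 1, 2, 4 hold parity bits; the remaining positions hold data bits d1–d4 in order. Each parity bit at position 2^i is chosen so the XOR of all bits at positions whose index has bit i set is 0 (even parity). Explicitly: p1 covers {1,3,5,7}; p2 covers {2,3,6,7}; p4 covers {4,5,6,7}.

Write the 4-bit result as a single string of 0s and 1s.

s1 (pos 1,3,5,7): 1⊕1⊕0⊕0 = 0
s2 (pos 2,3,6,7): 0⊕1⊕1⊕0 = 0
s4 (pos 4,5,6,7): 1⊕0⊕1⊕0 = 0
Syndrome s4…s1 = 000 → no error.
Read data bits from positions 3,5,6,7: 1010

1010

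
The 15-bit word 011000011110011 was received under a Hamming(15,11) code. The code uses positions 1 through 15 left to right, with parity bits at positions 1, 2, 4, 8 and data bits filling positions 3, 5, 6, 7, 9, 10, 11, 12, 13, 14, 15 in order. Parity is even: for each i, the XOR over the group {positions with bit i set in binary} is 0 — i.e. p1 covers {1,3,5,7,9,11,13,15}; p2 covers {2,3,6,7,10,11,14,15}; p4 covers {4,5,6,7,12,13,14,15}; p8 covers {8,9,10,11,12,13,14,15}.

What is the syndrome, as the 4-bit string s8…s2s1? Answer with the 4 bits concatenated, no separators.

s1 (pos 1,3,5,7,9,11,13,15): 0⊕1⊕0⊕0⊕1⊕1⊕0⊕1 = 0
s2 (pos 2,3,6,7,10,11,14,15): 1⊕1⊕0⊕0⊕1⊕1⊕1⊕1 = 0
s4 (pos 4,5,6,7,12,13,14,15): 0⊕0⊕0⊕0⊕0⊕0⊕1⊕1 = 0
s8 (pos 8,9,10,11,12,13,14,15): 1⊕1⊕1⊕1⊕0⊕0⊕1⊕1 = 0
Syndrome s8…s1 = 0000 → no error.

0000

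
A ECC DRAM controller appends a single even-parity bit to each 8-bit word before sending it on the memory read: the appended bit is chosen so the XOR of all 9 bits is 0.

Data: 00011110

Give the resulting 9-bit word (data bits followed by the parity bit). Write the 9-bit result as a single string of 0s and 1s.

XOR of the 8 data bits: 0⊕0⊕0⊕1⊕1⊕1⊕1⊕0 = 0
Parity bit = 0 (so all 9 bits XOR to 0).

000111100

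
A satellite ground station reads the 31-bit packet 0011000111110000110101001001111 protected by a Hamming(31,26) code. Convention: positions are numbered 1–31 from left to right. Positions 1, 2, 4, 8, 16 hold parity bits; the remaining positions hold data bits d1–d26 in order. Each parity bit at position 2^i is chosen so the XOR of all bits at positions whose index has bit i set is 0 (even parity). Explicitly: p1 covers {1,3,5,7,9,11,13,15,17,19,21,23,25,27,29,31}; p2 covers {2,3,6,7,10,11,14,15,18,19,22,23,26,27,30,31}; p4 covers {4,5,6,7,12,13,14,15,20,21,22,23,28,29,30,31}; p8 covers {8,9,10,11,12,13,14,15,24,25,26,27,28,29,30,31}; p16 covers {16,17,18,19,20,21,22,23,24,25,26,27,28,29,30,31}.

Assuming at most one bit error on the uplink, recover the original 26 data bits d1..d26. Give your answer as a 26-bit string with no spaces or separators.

10001111000111101001001111

s1 (pos 1,3,5,7,9,11,13,15,17,19,21,23,25,27,29,31): 0⊕1⊕0⊕0⊕1⊕1⊕0⊕0⊕1⊕0⊕0⊕0⊕1⊕0⊕1⊕1 = 1
s2 (pos 2,3,6,7,10,11,14,15,18,19,22,23,26,27,30,31): 0⊕1⊕0⊕0⊕1⊕1⊕0⊕0⊕1⊕0⊕1⊕0⊕0⊕0⊕1⊕1 = 1
s4 (pos 4,5,6,7,12,13,14,15,20,21,22,23,28,29,30,31): 1⊕0⊕0⊕0⊕1⊕0⊕0⊕0⊕1⊕0⊕1⊕0⊕1⊕1⊕1⊕1 = 0
s8 (pos 8,9,10,11,12,13,14,15,24,25,26,27,28,29,30,31): 1⊕1⊕1⊕1⊕1⊕0⊕0⊕0⊕0⊕1⊕0⊕0⊕1⊕1⊕1⊕1 = 0
s16 (pos 16,17,18,19,20,21,22,23,24,25,26,27,28,29,30,31): 0⊕1⊕1⊕0⊕1⊕0⊕1⊕0⊕0⊕1⊕0⊕0⊕1⊕1⊕1⊕1 = 1
Syndrome s16…s1 = 10011 → error at position 19.
Flip position 19: 0011000111110000110101001001111 → 0011000111110000111101001001111
Read data bits from positions 3,5,6,7,9,10,11,12,13,14,15,17,18,19,20,21,22,23,24,25,26,27,28,29,30,31: 10001111000111101001001111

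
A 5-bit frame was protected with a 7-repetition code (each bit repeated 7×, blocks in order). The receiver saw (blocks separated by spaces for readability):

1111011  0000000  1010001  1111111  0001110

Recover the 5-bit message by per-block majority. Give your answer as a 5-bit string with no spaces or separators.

10010

Block 1 (1111011): 6 ones → 1
Block 2 (0000000): 0 ones → 0
Block 3 (1010001): 3 ones → 0
Block 4 (1111111): 7 ones → 1
Block 5 (0001110): 3 ones → 0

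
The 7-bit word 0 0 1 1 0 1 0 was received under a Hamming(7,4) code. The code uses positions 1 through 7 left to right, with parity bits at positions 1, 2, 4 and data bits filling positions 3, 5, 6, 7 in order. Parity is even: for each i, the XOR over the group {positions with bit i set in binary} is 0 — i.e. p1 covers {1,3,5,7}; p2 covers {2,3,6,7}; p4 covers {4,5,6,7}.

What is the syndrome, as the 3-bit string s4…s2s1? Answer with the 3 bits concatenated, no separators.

s1 (pos 1,3,5,7): 0⊕1⊕0⊕0 = 1
s2 (pos 2,3,6,7): 0⊕1⊕1⊕0 = 0
s4 (pos 4,5,6,7): 1⊕0⊕1⊕0 = 0
Syndrome s4…s1 = 001 → error at position 1.

001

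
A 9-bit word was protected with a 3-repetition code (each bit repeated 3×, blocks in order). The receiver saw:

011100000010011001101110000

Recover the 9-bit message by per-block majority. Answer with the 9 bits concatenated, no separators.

100010110

Block 1 (011): 2 ones → 1
Block 2 (100): 1 one → 0
Block 3 (000): 0 ones → 0
Block 4 (010): 1 one → 0
Block 5 (011): 2 ones → 1
Block 6 (001): 1 one → 0
Block 7 (101): 2 ones → 1
Block 8 (110): 2 ones → 1
Block 9 (000): 0 ones → 0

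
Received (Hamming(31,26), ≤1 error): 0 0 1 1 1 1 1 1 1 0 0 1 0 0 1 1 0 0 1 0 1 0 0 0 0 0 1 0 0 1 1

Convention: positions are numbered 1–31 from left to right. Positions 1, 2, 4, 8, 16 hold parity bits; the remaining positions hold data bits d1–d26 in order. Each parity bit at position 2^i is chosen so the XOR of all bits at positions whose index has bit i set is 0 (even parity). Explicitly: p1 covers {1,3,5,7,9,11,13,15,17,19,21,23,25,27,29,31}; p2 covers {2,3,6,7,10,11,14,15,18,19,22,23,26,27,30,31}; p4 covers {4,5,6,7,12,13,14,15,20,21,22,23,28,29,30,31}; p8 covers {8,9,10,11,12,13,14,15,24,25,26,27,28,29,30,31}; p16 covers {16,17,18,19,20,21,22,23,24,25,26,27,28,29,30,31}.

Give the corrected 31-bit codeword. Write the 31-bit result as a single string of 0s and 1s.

s1 (pos 1,3,5,7,9,11,13,15,17,19,21,23,25,27,29,31): 0⊕1⊕1⊕1⊕1⊕0⊕0⊕1⊕0⊕1⊕1⊕0⊕0⊕1⊕0⊕1 = 1
s2 (pos 2,3,6,7,10,11,14,15,18,19,22,23,26,27,30,31): 0⊕1⊕1⊕1⊕0⊕0⊕0⊕1⊕0⊕1⊕0⊕0⊕0⊕1⊕1⊕1 = 0
s4 (pos 4,5,6,7,12,13,14,15,20,21,22,23,28,29,30,31): 1⊕1⊕1⊕1⊕1⊕0⊕0⊕1⊕0⊕1⊕0⊕0⊕0⊕0⊕1⊕1 = 1
s8 (pos 8,9,10,11,12,13,14,15,24,25,26,27,28,29,30,31): 1⊕1⊕0⊕0⊕1⊕0⊕0⊕1⊕0⊕0⊕0⊕1⊕0⊕0⊕1⊕1 = 1
s16 (pos 16,17,18,19,20,21,22,23,24,25,26,27,28,29,30,31): 1⊕0⊕0⊕1⊕0⊕1⊕0⊕0⊕0⊕0⊕0⊕1⊕0⊕0⊕1⊕1 = 0
Syndrome s16…s1 = 01101 → error at position 13.
Flip position 13: 0011111110010011001010000010011 → 0011111110011011001010000010011

0011111110011011001010000010011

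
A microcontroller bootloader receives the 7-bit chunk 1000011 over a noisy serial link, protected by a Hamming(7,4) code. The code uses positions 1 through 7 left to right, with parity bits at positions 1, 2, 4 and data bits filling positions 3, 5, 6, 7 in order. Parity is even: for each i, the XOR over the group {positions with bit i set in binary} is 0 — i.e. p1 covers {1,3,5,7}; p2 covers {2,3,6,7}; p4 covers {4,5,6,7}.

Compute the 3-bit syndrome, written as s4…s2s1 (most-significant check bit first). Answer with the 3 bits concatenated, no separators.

s1 (pos 1,3,5,7): 1⊕0⊕0⊕1 = 0
s2 (pos 2,3,6,7): 0⊕0⊕1⊕1 = 0
s4 (pos 4,5,6,7): 0⊕0⊕1⊕1 = 0
Syndrome s4…s1 = 000 → no error.

000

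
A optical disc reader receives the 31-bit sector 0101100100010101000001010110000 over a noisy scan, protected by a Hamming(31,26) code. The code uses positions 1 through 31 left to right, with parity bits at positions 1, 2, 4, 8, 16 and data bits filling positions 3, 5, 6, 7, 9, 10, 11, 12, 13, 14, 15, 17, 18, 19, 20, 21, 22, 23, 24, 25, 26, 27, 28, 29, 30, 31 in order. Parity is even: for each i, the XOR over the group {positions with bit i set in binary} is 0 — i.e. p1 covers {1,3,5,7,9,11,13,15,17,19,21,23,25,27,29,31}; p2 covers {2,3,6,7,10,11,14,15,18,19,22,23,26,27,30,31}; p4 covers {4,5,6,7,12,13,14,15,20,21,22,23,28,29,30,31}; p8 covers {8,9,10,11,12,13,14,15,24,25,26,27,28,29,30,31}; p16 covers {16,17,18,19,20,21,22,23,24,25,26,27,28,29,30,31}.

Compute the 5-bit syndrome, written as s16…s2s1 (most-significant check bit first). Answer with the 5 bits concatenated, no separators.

10110

s1 (pos 1,3,5,7,9,11,13,15,17,19,21,23,25,27,29,31): 0⊕0⊕1⊕0⊕0⊕0⊕0⊕0⊕0⊕0⊕0⊕0⊕0⊕1⊕0⊕0 = 0
s2 (pos 2,3,6,7,10,11,14,15,18,19,22,23,26,27,30,31): 1⊕0⊕0⊕0⊕0⊕0⊕1⊕0⊕0⊕0⊕1⊕0⊕1⊕1⊕0⊕0 = 1
s4 (pos 4,5,6,7,12,13,14,15,20,21,22,23,28,29,30,31): 1⊕1⊕0⊕0⊕1⊕0⊕1⊕0⊕0⊕0⊕1⊕0⊕0⊕0⊕0⊕0 = 1
s8 (pos 8,9,10,11,12,13,14,15,24,25,26,27,28,29,30,31): 1⊕0⊕0⊕0⊕1⊕0⊕1⊕0⊕1⊕0⊕1⊕1⊕0⊕0⊕0⊕0 = 0
s16 (pos 16,17,18,19,20,21,22,23,24,25,26,27,28,29,30,31): 1⊕0⊕0⊕0⊕0⊕0⊕1⊕0⊕1⊕0⊕1⊕1⊕0⊕0⊕0⊕0 = 1
Syndrome s16…s1 = 10110 → error at position 22.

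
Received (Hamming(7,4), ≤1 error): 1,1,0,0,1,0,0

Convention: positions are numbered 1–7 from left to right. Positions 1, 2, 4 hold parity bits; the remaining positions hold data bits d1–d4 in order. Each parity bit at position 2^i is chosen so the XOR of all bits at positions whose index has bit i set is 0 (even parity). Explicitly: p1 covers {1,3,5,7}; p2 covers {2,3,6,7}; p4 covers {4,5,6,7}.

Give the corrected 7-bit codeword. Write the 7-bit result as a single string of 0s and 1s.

s1 (pos 1,3,5,7): 1⊕0⊕1⊕0 = 0
s2 (pos 2,3,6,7): 1⊕0⊕0⊕0 = 1
s4 (pos 4,5,6,7): 0⊕1⊕0⊕0 = 1
Syndrome s4…s1 = 110 → error at position 6.
Flip position 6: 1100100 → 1100110

1100110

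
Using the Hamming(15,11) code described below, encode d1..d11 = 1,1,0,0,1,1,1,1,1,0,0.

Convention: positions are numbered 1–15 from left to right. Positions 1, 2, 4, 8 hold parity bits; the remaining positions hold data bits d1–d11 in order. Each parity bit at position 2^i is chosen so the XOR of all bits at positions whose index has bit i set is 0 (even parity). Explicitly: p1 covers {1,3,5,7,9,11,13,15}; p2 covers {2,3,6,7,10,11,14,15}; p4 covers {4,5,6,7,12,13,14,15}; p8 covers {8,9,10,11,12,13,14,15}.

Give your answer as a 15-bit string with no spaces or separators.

Place data at non-parity positions: p1 p2 1 p4 1 0 0 p8 1 1 1 1 1 0 0
p1 (pos 1,3,5,7,9,11,13,15): XOR of data positions = 1⊕1⊕0⊕1⊕1⊕1⊕0 = 1
p2 (pos 2,3,6,7,10,11,14,15): XOR of data positions = 1⊕0⊕0⊕1⊕1⊕0⊕0 = 1
p4 (pos 4,5,6,7,12,13,14,15): XOR of data positions = 1⊕0⊕0⊕1⊕1⊕0⊕0 = 1
p8 (pos 8,9,10,11,12,13,14,15): XOR of data positions = 1⊕1⊕1⊕1⊕1⊕0⊕0 = 1
Codeword: 111110011111100

111110011111100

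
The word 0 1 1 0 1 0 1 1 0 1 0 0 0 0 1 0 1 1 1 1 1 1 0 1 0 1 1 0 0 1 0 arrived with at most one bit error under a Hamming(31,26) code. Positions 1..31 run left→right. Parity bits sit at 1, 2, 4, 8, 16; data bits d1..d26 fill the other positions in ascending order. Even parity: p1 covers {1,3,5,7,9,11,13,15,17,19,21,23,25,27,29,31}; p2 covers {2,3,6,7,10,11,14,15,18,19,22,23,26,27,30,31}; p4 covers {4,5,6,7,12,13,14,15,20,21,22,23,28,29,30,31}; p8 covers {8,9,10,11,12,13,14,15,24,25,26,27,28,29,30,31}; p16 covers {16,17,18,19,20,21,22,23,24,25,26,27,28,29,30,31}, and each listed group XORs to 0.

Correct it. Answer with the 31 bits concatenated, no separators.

0110101101000110111111010110010

s1 (pos 1,3,5,7,9,11,13,15,17,19,21,23,25,27,29,31): 0⊕1⊕1⊕1⊕0⊕0⊕0⊕1⊕1⊕1⊕1⊕0⊕0⊕1⊕0⊕0 = 0
s2 (pos 2,3,6,7,10,11,14,15,18,19,22,23,26,27,30,31): 1⊕1⊕0⊕1⊕1⊕0⊕0⊕1⊕1⊕1⊕1⊕0⊕1⊕1⊕1⊕0 = 1
s4 (pos 4,5,6,7,12,13,14,15,20,21,22,23,28,29,30,31): 0⊕1⊕0⊕1⊕0⊕0⊕0⊕1⊕1⊕1⊕1⊕0⊕0⊕0⊕1⊕0 = 1
s8 (pos 8,9,10,11,12,13,14,15,24,25,26,27,28,29,30,31): 1⊕0⊕1⊕0⊕0⊕0⊕0⊕1⊕1⊕0⊕1⊕1⊕0⊕0⊕1⊕0 = 1
s16 (pos 16,17,18,19,20,21,22,23,24,25,26,27,28,29,30,31): 0⊕1⊕1⊕1⊕1⊕1⊕1⊕0⊕1⊕0⊕1⊕1⊕0⊕0⊕1⊕0 = 0
Syndrome s16…s1 = 01110 → error at position 14.
Flip position 14: 0110101101000010111111010110010 → 0110101101000110111111010110010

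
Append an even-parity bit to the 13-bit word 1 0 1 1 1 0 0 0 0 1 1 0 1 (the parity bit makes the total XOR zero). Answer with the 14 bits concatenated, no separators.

XOR of the 13 data bits: 1⊕0⊕1⊕1⊕1⊕0⊕0⊕0⊕0⊕1⊕1⊕0⊕1 = 1
Parity bit = 1 (so all 14 bits XOR to 0).

10111000011011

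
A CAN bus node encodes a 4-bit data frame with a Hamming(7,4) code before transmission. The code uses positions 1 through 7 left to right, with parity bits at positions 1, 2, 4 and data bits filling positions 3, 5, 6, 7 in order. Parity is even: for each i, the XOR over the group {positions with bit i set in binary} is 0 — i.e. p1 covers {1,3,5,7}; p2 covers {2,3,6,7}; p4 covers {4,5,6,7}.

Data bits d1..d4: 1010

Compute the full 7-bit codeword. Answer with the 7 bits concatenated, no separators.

Place data at non-parity positions: p1 p2 1 p4 0 1 0
p1 (pos 1,3,5,7): XOR of data positions = 1⊕0⊕0 = 1
p2 (pos 2,3,6,7): XOR of data positions = 1⊕1⊕0 = 0
p4 (pos 4,5,6,7): XOR of data positions = 0⊕1⊕0 = 1
Codeword: 1011010

1011010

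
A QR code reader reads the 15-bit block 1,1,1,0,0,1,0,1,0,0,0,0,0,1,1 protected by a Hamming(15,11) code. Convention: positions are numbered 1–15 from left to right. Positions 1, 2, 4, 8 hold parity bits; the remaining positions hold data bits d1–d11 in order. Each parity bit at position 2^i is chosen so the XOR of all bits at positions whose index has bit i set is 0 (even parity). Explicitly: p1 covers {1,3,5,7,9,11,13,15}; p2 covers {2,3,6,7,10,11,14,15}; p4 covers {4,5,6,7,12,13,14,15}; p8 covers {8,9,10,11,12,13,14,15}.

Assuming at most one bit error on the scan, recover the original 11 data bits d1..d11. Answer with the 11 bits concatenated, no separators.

10100000010

s1 (pos 1,3,5,7,9,11,13,15): 1⊕1⊕0⊕0⊕0⊕0⊕0⊕1 = 1
s2 (pos 2,3,6,7,10,11,14,15): 1⊕1⊕1⊕0⊕0⊕0⊕1⊕1 = 1
s4 (pos 4,5,6,7,12,13,14,15): 0⊕0⊕1⊕0⊕0⊕0⊕1⊕1 = 1
s8 (pos 8,9,10,11,12,13,14,15): 1⊕0⊕0⊕0⊕0⊕0⊕1⊕1 = 1
Syndrome s8…s1 = 1111 → error at position 15.
Flip position 15: 111001010000011 → 111001010000010
Read data bits from positions 3,5,6,7,9,10,11,12,13,14,15: 10100000010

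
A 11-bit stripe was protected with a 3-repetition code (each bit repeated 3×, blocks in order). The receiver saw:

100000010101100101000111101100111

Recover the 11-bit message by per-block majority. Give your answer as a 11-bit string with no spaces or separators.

Block 1 (100): 1 one → 0
Block 2 (000): 0 ones → 0
Block 3 (010): 1 one → 0
Block 4 (101): 2 ones → 1
Block 5 (100): 1 one → 0
Block 6 (101): 2 ones → 1
Block 7 (000): 0 ones → 0
Block 8 (111): 3 ones → 1
Block 9 (101): 2 ones → 1
Block 10 (100): 1 one → 0
Block 11 (111): 3 ones → 1

00010101101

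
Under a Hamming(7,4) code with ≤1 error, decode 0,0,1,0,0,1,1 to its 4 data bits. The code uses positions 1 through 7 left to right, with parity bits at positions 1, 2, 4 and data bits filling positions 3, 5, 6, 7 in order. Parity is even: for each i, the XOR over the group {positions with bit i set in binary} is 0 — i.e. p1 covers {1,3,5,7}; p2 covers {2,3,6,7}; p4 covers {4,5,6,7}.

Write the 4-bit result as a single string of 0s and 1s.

s1 (pos 1,3,5,7): 0⊕1⊕0⊕1 = 0
s2 (pos 2,3,6,7): 0⊕1⊕1⊕1 = 1
s4 (pos 4,5,6,7): 0⊕0⊕1⊕1 = 0
Syndrome s4…s1 = 010 → error at position 2.
Flip position 2: 0010011 → 0110011
Read data bits from positions 3,5,6,7: 1011

1011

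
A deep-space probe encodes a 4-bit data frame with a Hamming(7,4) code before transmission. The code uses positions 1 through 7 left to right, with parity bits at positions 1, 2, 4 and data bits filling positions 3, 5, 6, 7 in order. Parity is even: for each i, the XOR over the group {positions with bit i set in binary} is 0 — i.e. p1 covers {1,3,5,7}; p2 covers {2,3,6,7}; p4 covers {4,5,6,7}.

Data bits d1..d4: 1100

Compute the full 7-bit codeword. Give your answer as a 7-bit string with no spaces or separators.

0111100

Place data at non-parity positions: p1 p2 1 p4 1 0 0
p1 (pos 1,3,5,7): XOR of data positions = 1⊕1⊕0 = 0
p2 (pos 2,3,6,7): XOR of data positions = 1⊕0⊕0 = 1
p4 (pos 4,5,6,7): XOR of data positions = 1⊕0⊕0 = 1
Codeword: 0111100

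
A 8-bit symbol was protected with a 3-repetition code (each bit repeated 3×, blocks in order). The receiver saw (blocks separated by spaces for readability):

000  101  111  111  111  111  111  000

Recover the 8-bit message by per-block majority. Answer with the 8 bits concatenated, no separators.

Block 1 (000): 0 ones → 0
Block 2 (101): 2 ones → 1
Block 3 (111): 3 ones → 1
Block 4 (111): 3 ones → 1
Block 5 (111): 3 ones → 1
Block 6 (111): 3 ones → 1
Block 7 (111): 3 ones → 1
Block 8 (000): 0 ones → 0

01111110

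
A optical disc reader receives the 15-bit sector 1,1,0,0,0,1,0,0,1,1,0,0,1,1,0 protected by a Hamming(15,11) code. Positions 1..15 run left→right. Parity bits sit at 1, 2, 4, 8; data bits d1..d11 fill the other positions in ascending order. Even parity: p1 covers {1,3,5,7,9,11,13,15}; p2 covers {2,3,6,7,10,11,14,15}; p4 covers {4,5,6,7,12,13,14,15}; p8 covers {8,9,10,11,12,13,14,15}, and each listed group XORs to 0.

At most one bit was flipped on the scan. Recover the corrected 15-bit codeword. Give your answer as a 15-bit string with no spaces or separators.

s1 (pos 1,3,5,7,9,11,13,15): 1⊕0⊕0⊕0⊕1⊕0⊕1⊕0 = 1
s2 (pos 2,3,6,7,10,11,14,15): 1⊕0⊕1⊕0⊕1⊕0⊕1⊕0 = 0
s4 (pos 4,5,6,7,12,13,14,15): 0⊕0⊕1⊕0⊕0⊕1⊕1⊕0 = 1
s8 (pos 8,9,10,11,12,13,14,15): 0⊕1⊕1⊕0⊕0⊕1⊕1⊕0 = 0
Syndrome s8…s1 = 0101 → error at position 5.
Flip position 5: 110001001100110 → 110011001100110

110011001100110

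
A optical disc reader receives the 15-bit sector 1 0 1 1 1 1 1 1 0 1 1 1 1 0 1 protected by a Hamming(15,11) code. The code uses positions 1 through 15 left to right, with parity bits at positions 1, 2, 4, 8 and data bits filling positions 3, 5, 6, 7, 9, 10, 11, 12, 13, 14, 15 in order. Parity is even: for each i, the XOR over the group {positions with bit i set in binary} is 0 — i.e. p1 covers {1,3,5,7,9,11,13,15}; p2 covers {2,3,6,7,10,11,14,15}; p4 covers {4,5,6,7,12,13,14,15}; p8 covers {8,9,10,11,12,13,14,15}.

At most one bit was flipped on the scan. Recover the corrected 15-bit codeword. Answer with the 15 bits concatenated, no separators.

101101110111101

s1 (pos 1,3,5,7,9,11,13,15): 1⊕1⊕1⊕1⊕0⊕1⊕1⊕1 = 1
s2 (pos 2,3,6,7,10,11,14,15): 0⊕1⊕1⊕1⊕1⊕1⊕0⊕1 = 0
s4 (pos 4,5,6,7,12,13,14,15): 1⊕1⊕1⊕1⊕1⊕1⊕0⊕1 = 1
s8 (pos 8,9,10,11,12,13,14,15): 1⊕0⊕1⊕1⊕1⊕1⊕0⊕1 = 0
Syndrome s8…s1 = 0101 → error at position 5.
Flip position 5: 101111110111101 → 101101110111101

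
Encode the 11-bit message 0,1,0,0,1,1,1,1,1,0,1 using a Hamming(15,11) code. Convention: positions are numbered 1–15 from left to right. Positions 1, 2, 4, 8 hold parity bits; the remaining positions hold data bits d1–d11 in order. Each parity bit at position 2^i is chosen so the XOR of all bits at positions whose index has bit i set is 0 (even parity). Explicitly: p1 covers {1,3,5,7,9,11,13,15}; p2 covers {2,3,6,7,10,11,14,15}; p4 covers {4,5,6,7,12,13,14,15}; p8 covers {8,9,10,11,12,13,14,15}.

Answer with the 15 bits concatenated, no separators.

Place data at non-parity positions: p1 p2 0 p4 1 0 0 p8 1 1 1 1 1 0 1
p1 (pos 1,3,5,7,9,11,13,15): XOR of data positions = 0⊕1⊕0⊕1⊕1⊕1⊕1 = 1
p2 (pos 2,3,6,7,10,11,14,15): XOR of data positions = 0⊕0⊕0⊕1⊕1⊕0⊕1 = 1
p4 (pos 4,5,6,7,12,13,14,15): XOR of data positions = 1⊕0⊕0⊕1⊕1⊕0⊕1 = 0
p8 (pos 8,9,10,11,12,13,14,15): XOR of data positions = 1⊕1⊕1⊕1⊕1⊕0⊕1 = 0
Codeword: 110010001111101

110010001111101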